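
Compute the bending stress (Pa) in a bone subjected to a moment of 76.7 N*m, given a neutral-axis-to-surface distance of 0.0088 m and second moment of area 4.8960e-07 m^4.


sigma = M * c / I
sigma = 76.7 * 0.0088 / 4.8960e-07
M * c = 0.6750
sigma = 1.3786e+06


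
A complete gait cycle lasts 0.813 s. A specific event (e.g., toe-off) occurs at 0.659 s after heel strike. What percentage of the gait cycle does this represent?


pct = (event_time / cycle_time) * 100
pct = (0.659 / 0.813) * 100
ratio = 0.8106
pct = 81.0578


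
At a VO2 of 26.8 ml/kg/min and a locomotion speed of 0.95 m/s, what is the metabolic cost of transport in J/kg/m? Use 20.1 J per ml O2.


Power per kg = VO2 * 20.1 / 60
Power per kg = 26.8 * 20.1 / 60 = 8.9780 W/kg
Cost = power_per_kg / speed
Cost = 8.9780 / 0.95
Cost = 9.4505


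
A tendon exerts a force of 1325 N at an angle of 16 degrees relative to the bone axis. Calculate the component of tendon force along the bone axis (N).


F_eff = F_tendon * cos(theta)
theta = 16 deg = 0.2793 rad
cos(theta) = 0.9613
F_eff = 1325 * 0.9613
F_eff = 1273.6717


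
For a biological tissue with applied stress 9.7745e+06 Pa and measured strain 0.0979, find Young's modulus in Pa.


E = stress / strain
E = 9.7745e+06 / 0.0979
E = 9.9842e+07


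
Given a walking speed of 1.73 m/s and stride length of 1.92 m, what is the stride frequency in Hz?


f = v / stride_length
f = 1.73 / 1.92
f = 0.9010


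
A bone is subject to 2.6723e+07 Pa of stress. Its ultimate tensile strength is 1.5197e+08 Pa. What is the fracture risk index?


FRI = applied / ultimate
FRI = 2.6723e+07 / 1.5197e+08
FRI = 0.1758


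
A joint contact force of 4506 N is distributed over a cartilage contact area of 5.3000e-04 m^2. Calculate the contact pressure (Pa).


P = F / A
P = 4506 / 5.3000e-04
P = 8.5019e+06


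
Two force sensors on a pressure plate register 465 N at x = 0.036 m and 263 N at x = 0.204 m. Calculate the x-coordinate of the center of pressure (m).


COP_x = (F1*x1 + F2*x2) / (F1 + F2)
COP_x = (465*0.036 + 263*0.204) / (465 + 263)
Numerator = 70.3920
Denominator = 728
COP_x = 0.0967


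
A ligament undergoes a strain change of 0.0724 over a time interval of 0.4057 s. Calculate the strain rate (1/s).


strain_rate = delta_strain / delta_t
strain_rate = 0.0724 / 0.4057
strain_rate = 0.1785


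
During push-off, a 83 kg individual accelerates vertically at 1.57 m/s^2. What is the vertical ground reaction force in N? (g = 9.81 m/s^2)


GRF = m * (g + a)
GRF = 83 * (9.81 + 1.57)
GRF = 83 * 11.3800
GRF = 944.5400


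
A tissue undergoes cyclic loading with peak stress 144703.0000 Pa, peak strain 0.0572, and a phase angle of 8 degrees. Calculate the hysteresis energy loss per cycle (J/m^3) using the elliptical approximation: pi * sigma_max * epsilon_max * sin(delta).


E_loss = pi * sigma_max * epsilon_max * sin(delta)
delta = 8 deg = 0.1396 rad
sin(delta) = 0.1392
E_loss = pi * 144703.0000 * 0.0572 * 0.1392
E_loss = 3618.9180


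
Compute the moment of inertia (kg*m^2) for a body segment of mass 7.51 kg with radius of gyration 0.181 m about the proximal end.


I = m * k^2
I = 7.51 * 0.181^2
k^2 = 0.0328
I = 0.2460


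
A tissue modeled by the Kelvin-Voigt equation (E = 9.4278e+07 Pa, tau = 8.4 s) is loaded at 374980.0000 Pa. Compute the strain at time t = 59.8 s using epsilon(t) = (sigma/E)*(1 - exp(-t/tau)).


epsilon(t) = (sigma/E) * (1 - exp(-t/tau))
sigma/E = 374980.0000 / 9.4278e+07 = 0.0040
exp(-t/tau) = exp(-59.8 / 8.4) = 8.0954e-04
epsilon = 0.0040 * (1 - 8.0954e-04)
epsilon = 0.0040


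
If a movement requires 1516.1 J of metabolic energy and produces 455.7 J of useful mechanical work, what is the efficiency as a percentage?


eta = (W_mech / E_meta) * 100
eta = (455.7 / 1516.1) * 100
ratio = 0.3006
eta = 30.0574


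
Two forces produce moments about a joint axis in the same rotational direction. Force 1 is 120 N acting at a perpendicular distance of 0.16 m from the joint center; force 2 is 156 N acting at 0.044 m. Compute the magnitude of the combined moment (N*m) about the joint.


M = F1 * d1 + F2 * d2
M = 120 * 0.16 + 156 * 0.044
M = 19.2000 + 6.8640
M = 26.0640


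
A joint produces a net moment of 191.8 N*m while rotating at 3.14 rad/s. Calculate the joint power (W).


P = M * omega
P = 191.8 * 3.14
P = 602.2520


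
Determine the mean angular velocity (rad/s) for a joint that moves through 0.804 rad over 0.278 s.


omega = delta_theta / delta_t
omega = 0.804 / 0.278
omega = 2.8921


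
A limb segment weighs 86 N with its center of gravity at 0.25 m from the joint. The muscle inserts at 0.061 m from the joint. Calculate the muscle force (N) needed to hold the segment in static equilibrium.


F_muscle = W * d_load / d_muscle
F_muscle = 86 * 0.25 / 0.061
Numerator = 21.5000
F_muscle = 352.4590


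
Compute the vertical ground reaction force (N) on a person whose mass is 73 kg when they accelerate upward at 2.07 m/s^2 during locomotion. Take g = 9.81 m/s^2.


GRF = m * (g + a)
GRF = 73 * (9.81 + 2.07)
GRF = 73 * 11.8800
GRF = 867.2400


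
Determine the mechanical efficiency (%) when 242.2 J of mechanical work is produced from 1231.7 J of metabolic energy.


eta = (W_mech / E_meta) * 100
eta = (242.2 / 1231.7) * 100
ratio = 0.1966
eta = 19.6639


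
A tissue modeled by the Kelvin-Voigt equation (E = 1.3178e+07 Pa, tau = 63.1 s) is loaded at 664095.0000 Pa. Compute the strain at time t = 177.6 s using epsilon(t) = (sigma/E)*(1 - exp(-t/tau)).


epsilon(t) = (sigma/E) * (1 - exp(-t/tau))
sigma/E = 664095.0000 / 1.3178e+07 = 0.0504
exp(-t/tau) = exp(-177.6 / 63.1) = 0.0599
epsilon = 0.0504 * (1 - 0.0599)
epsilon = 0.0474


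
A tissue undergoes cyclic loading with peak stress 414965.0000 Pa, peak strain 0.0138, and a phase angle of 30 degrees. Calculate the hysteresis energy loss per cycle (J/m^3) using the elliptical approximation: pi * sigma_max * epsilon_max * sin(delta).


E_loss = pi * sigma_max * epsilon_max * sin(delta)
delta = 30 deg = 0.5236 rad
sin(delta) = 0.5000
E_loss = pi * 414965.0000 * 0.0138 * 0.5000
E_loss = 8995.1919


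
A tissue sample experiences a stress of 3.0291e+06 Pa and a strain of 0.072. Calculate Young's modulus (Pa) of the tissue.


E = stress / strain
E = 3.0291e+06 / 0.072
E = 4.2071e+07


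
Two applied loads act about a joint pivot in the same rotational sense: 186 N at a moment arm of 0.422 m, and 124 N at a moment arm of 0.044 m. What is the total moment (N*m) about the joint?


M = F1 * d1 + F2 * d2
M = 186 * 0.422 + 124 * 0.044
M = 78.4920 + 5.4560
M = 83.9480


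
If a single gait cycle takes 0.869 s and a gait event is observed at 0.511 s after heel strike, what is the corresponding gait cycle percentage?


pct = (event_time / cycle_time) * 100
pct = (0.511 / 0.869) * 100
ratio = 0.5880
pct = 58.8032


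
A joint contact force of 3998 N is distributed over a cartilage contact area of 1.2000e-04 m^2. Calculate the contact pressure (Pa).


P = F / A
P = 3998 / 1.2000e-04
P = 3.3317e+07


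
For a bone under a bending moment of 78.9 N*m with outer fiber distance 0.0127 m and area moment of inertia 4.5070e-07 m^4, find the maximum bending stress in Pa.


sigma = M * c / I
sigma = 78.9 * 0.0127 / 4.5070e-07
M * c = 1.0020
sigma = 2.2233e+06


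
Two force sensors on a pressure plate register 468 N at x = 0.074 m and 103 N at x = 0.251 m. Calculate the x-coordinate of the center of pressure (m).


COP_x = (F1*x1 + F2*x2) / (F1 + F2)
COP_x = (468*0.074 + 103*0.251) / (468 + 103)
Numerator = 60.4850
Denominator = 571
COP_x = 0.1059


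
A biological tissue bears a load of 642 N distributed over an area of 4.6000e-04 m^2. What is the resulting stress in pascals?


stress = F / A
stress = 642 / 4.6000e-04
stress = 1.3957e+06


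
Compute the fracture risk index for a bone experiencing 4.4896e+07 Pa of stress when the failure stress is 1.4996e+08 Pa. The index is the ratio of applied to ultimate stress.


FRI = applied / ultimate
FRI = 4.4896e+07 / 1.4996e+08
FRI = 0.2994


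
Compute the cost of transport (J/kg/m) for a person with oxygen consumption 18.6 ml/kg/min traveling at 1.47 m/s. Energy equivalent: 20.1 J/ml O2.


Power per kg = VO2 * 20.1 / 60
Power per kg = 18.6 * 20.1 / 60 = 6.2310 W/kg
Cost = power_per_kg / speed
Cost = 6.2310 / 1.47
Cost = 4.2388


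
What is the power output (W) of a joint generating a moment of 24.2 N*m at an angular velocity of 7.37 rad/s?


P = M * omega
P = 24.2 * 7.37
P = 178.3540


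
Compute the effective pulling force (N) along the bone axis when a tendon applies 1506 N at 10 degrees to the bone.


F_eff = F_tendon * cos(theta)
theta = 10 deg = 0.1745 rad
cos(theta) = 0.9848
F_eff = 1506 * 0.9848
F_eff = 1483.1205


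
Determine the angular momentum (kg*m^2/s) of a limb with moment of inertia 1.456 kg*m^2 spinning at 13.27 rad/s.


L = I * omega
L = 1.456 * 13.27
L = 19.3211


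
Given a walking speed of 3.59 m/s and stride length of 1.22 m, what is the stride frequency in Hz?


f = v / stride_length
f = 3.59 / 1.22
f = 2.9426


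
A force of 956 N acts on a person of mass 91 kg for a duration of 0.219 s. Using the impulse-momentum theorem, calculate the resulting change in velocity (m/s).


J = F * dt = 956 * 0.219 = 209.3640 N*s
delta_v = J / m
delta_v = 209.3640 / 91
delta_v = 2.3007


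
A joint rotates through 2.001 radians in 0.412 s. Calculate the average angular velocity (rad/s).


omega = delta_theta / delta_t
omega = 2.001 / 0.412
omega = 4.8568


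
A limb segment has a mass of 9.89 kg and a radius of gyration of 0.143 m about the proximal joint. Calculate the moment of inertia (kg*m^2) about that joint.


I = m * k^2
I = 9.89 * 0.143^2
k^2 = 0.0204
I = 0.2022


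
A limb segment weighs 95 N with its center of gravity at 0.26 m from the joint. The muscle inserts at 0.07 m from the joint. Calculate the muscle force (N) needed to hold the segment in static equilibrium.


F_muscle = W * d_load / d_muscle
F_muscle = 95 * 0.26 / 0.07
Numerator = 24.7000
F_muscle = 352.8571


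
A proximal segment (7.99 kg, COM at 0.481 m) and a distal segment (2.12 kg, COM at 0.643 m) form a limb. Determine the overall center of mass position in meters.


COM = (m1*x1 + m2*x2) / (m1 + m2)
COM = (7.99*0.481 + 2.12*0.643) / (7.99 + 2.12)
Numerator = 5.2064
Denominator = 10.1100
COM = 0.5150


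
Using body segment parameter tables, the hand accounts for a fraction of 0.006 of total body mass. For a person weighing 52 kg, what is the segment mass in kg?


m_segment = body_mass * fraction
m_segment = 52 * 0.006
m_segment = 0.3120


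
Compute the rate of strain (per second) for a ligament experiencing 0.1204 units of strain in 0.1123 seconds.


strain_rate = delta_strain / delta_t
strain_rate = 0.1204 / 0.1123
strain_rate = 1.0721


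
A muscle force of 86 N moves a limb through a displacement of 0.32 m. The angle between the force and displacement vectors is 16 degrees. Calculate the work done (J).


W = F * d * cos(theta)
theta = 16 deg = 0.2793 rad
cos(theta) = 0.9613
W = 86 * 0.32 * 0.9613
W = 26.4539


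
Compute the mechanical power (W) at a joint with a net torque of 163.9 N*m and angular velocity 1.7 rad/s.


P = M * omega
P = 163.9 * 1.7
P = 278.6300


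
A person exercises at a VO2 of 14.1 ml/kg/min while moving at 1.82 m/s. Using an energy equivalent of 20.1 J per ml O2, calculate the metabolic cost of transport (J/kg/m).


Power per kg = VO2 * 20.1 / 60
Power per kg = 14.1 * 20.1 / 60 = 4.7235 W/kg
Cost = power_per_kg / speed
Cost = 4.7235 / 1.82
Cost = 2.5953


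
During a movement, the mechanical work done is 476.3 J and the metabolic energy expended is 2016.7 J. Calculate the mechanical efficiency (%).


eta = (W_mech / E_meta) * 100
eta = (476.3 / 2016.7) * 100
ratio = 0.2362
eta = 23.6178


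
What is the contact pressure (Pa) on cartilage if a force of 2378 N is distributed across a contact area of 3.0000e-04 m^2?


P = F / A
P = 2378 / 3.0000e-04
P = 7.9267e+06


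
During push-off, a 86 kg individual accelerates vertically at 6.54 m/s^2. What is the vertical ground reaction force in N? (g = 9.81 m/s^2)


GRF = m * (g + a)
GRF = 86 * (9.81 + 6.54)
GRF = 86 * 16.3500
GRF = 1406.1000


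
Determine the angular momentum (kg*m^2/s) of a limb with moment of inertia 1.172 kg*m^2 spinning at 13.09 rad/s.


L = I * omega
L = 1.172 * 13.09
L = 15.3415


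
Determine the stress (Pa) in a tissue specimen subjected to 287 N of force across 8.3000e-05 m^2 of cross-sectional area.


stress = F / A
stress = 287 / 8.3000e-05
stress = 3.4578e+06


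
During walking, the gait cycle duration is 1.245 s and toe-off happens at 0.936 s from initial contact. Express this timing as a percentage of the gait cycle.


pct = (event_time / cycle_time) * 100
pct = (0.936 / 1.245) * 100
ratio = 0.7518
pct = 75.1807


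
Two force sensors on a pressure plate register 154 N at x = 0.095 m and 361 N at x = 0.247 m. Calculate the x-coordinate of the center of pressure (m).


COP_x = (F1*x1 + F2*x2) / (F1 + F2)
COP_x = (154*0.095 + 361*0.247) / (154 + 361)
Numerator = 103.7970
Denominator = 515
COP_x = 0.2015


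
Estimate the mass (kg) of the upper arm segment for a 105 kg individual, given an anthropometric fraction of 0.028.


m_segment = body_mass * fraction
m_segment = 105 * 0.028
m_segment = 2.9400


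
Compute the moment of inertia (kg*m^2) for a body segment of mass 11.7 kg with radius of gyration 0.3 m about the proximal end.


I = m * k^2
I = 11.7 * 0.3^2
k^2 = 0.0900
I = 1.0530


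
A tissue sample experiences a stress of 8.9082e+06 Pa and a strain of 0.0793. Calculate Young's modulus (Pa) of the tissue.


E = stress / strain
E = 8.9082e+06 / 0.0793
E = 1.1234e+08


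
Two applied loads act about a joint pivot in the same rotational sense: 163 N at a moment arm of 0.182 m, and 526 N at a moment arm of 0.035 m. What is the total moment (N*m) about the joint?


M = F1 * d1 + F2 * d2
M = 163 * 0.182 + 526 * 0.035
M = 29.6660 + 18.4100
M = 48.0760


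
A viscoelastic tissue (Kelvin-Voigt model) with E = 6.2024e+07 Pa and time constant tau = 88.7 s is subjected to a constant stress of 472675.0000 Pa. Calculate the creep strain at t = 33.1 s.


epsilon(t) = (sigma/E) * (1 - exp(-t/tau))
sigma/E = 472675.0000 / 6.2024e+07 = 0.0076
exp(-t/tau) = exp(-33.1 / 88.7) = 0.6885
epsilon = 0.0076 * (1 - 0.6885)
epsilon = 0.0024


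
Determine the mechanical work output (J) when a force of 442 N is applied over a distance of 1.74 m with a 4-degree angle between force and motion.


W = F * d * cos(theta)
theta = 4 deg = 0.0698 rad
cos(theta) = 0.9976
W = 442 * 1.74 * 0.9976
W = 767.2066


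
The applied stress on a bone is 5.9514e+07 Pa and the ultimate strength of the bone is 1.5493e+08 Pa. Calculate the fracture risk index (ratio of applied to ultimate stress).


FRI = applied / ultimate
FRI = 5.9514e+07 / 1.5493e+08
FRI = 0.3841


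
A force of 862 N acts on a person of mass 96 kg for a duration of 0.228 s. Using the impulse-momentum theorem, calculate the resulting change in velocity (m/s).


J = F * dt = 862 * 0.228 = 196.5360 N*s
delta_v = J / m
delta_v = 196.5360 / 96
delta_v = 2.0473


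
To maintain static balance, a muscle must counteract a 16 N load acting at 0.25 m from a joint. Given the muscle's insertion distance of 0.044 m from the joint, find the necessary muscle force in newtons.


F_muscle = W * d_load / d_muscle
F_muscle = 16 * 0.25 / 0.044
Numerator = 4.0000
F_muscle = 90.9091


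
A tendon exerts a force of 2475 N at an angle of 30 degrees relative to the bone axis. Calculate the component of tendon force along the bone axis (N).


F_eff = F_tendon * cos(theta)
theta = 30 deg = 0.5236 rad
cos(theta) = 0.8660
F_eff = 2475 * 0.8660
F_eff = 2143.4129


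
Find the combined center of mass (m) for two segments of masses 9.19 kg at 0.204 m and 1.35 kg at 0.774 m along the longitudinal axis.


COM = (m1*x1 + m2*x2) / (m1 + m2)
COM = (9.19*0.204 + 1.35*0.774) / (9.19 + 1.35)
Numerator = 2.9197
Denominator = 10.5400
COM = 0.2770


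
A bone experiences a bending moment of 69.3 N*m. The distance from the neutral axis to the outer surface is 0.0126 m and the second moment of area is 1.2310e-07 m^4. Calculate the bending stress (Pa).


sigma = M * c / I
sigma = 69.3 * 0.0126 / 1.2310e-07
M * c = 0.8732
sigma = 7.0933e+06


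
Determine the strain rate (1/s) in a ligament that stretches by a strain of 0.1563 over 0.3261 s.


strain_rate = delta_strain / delta_t
strain_rate = 0.1563 / 0.3261
strain_rate = 0.4793


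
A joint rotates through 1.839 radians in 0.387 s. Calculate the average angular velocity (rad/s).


omega = delta_theta / delta_t
omega = 1.839 / 0.387
omega = 4.7519


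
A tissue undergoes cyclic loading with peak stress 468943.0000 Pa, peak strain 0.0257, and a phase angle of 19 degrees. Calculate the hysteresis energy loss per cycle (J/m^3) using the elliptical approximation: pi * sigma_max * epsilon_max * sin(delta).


E_loss = pi * sigma_max * epsilon_max * sin(delta)
delta = 19 deg = 0.3316 rad
sin(delta) = 0.3256
E_loss = pi * 468943.0000 * 0.0257 * 0.3256
E_loss = 12326.6473


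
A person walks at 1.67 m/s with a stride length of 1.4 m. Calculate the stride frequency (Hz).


f = v / stride_length
f = 1.67 / 1.4
f = 1.1929


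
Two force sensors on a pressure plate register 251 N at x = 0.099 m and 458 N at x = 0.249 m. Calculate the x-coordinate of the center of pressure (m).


COP_x = (F1*x1 + F2*x2) / (F1 + F2)
COP_x = (251*0.099 + 458*0.249) / (251 + 458)
Numerator = 138.8910
Denominator = 709
COP_x = 0.1959


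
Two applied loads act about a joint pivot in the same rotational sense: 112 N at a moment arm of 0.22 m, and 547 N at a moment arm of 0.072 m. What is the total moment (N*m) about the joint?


M = F1 * d1 + F2 * d2
M = 112 * 0.22 + 547 * 0.072
M = 24.6400 + 39.3840
M = 64.0240


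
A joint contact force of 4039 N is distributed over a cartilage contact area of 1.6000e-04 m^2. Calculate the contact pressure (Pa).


P = F / A
P = 4039 / 1.6000e-04
P = 2.5244e+07


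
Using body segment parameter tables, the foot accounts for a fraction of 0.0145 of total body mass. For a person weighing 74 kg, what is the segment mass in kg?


m_segment = body_mass * fraction
m_segment = 74 * 0.0145
m_segment = 1.0730


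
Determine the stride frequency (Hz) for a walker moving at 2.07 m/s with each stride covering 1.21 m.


f = v / stride_length
f = 2.07 / 1.21
f = 1.7107


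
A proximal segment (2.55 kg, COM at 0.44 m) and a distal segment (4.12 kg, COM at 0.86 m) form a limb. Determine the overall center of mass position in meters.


COM = (m1*x1 + m2*x2) / (m1 + m2)
COM = (2.55*0.44 + 4.12*0.86) / (2.55 + 4.12)
Numerator = 4.6652
Denominator = 6.6700
COM = 0.6994


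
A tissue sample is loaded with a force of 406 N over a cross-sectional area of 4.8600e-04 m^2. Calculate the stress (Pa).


stress = F / A
stress = 406 / 4.8600e-04
stress = 835390.9465


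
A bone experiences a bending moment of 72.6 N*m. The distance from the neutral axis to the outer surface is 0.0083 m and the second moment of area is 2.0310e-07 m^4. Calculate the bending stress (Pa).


sigma = M * c / I
sigma = 72.6 * 0.0083 / 2.0310e-07
M * c = 0.6026
sigma = 2.9669e+06


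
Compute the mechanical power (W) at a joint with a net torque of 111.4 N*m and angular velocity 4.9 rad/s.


P = M * omega
P = 111.4 * 4.9
P = 545.8600


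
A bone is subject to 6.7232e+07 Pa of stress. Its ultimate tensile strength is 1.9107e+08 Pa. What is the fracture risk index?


FRI = applied / ultimate
FRI = 6.7232e+07 / 1.9107e+08
FRI = 0.3519


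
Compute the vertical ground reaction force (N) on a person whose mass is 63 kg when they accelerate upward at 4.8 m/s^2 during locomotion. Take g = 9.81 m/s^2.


GRF = m * (g + a)
GRF = 63 * (9.81 + 4.8)
GRF = 63 * 14.6100
GRF = 920.4300


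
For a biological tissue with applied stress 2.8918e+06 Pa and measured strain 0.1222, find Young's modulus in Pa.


E = stress / strain
E = 2.8918e+06 / 0.1222
E = 2.3664e+07


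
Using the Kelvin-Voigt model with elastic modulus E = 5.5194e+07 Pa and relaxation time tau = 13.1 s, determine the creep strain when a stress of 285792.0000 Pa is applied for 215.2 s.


epsilon(t) = (sigma/E) * (1 - exp(-t/tau))
sigma/E = 285792.0000 / 5.5194e+07 = 0.0052
exp(-t/tau) = exp(-215.2 / 13.1) = 7.3390e-08
epsilon = 0.0052 * (1 - 7.3390e-08)
epsilon = 0.0052


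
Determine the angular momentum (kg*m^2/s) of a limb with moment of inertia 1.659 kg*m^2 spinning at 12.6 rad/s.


L = I * omega
L = 1.659 * 12.6
L = 20.9034


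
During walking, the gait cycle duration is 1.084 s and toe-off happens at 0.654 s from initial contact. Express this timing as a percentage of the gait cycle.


pct = (event_time / cycle_time) * 100
pct = (0.654 / 1.084) * 100
ratio = 0.6033
pct = 60.3321


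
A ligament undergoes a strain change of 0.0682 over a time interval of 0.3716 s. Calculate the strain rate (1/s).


strain_rate = delta_strain / delta_t
strain_rate = 0.0682 / 0.3716
strain_rate = 0.1835


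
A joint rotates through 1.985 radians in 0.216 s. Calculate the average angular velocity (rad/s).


omega = delta_theta / delta_t
omega = 1.985 / 0.216
omega = 9.1898


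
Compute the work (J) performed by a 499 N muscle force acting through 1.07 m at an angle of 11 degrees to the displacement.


W = F * d * cos(theta)
theta = 11 deg = 0.1920 rad
cos(theta) = 0.9816
W = 499 * 1.07 * 0.9816
W = 524.1202


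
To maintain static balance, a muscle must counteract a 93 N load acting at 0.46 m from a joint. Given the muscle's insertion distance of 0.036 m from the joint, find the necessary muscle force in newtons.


F_muscle = W * d_load / d_muscle
F_muscle = 93 * 0.46 / 0.036
Numerator = 42.7800
F_muscle = 1188.3333


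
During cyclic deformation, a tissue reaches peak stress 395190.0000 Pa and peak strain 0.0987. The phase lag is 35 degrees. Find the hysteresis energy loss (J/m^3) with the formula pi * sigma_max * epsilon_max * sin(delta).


E_loss = pi * sigma_max * epsilon_max * sin(delta)
delta = 35 deg = 0.6109 rad
sin(delta) = 0.5736
E_loss = pi * 395190.0000 * 0.0987 * 0.5736
E_loss = 70285.2628


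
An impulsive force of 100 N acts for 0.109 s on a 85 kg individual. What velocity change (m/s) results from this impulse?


J = F * dt = 100 * 0.109 = 10.9000 N*s
delta_v = J / m
delta_v = 10.9000 / 85
delta_v = 0.1282


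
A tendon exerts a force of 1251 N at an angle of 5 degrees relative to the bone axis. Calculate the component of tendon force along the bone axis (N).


F_eff = F_tendon * cos(theta)
theta = 5 deg = 0.0873 rad
cos(theta) = 0.9962
F_eff = 1251 * 0.9962
F_eff = 1246.2396


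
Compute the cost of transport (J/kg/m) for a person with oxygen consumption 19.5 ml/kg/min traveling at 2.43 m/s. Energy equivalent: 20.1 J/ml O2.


Power per kg = VO2 * 20.1 / 60
Power per kg = 19.5 * 20.1 / 60 = 6.5325 W/kg
Cost = power_per_kg / speed
Cost = 6.5325 / 2.43
Cost = 2.6883


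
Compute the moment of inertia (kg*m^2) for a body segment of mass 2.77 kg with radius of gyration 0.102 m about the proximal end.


I = m * k^2
I = 2.77 * 0.102^2
k^2 = 0.0104
I = 0.0288


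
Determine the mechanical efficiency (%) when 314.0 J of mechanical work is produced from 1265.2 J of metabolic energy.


eta = (W_mech / E_meta) * 100
eta = (314.0 / 1265.2) * 100
ratio = 0.2482
eta = 24.8182


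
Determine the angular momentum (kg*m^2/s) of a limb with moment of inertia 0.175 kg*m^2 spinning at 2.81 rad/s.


L = I * omega
L = 0.175 * 2.81
L = 0.4917


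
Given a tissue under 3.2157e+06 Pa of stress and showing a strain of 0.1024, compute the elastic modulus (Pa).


E = stress / strain
E = 3.2157e+06 / 0.1024
E = 3.1403e+07


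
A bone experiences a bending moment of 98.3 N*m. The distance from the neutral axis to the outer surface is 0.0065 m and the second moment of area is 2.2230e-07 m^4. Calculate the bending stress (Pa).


sigma = M * c / I
sigma = 98.3 * 0.0065 / 2.2230e-07
M * c = 0.6389
sigma = 2.8743e+06


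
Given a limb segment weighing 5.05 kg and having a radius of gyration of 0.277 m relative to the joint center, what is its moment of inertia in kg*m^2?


I = m * k^2
I = 5.05 * 0.277^2
k^2 = 0.0767
I = 0.3875


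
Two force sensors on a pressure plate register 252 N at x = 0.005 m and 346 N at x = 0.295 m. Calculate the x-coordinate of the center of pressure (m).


COP_x = (F1*x1 + F2*x2) / (F1 + F2)
COP_x = (252*0.005 + 346*0.295) / (252 + 346)
Numerator = 103.3300
Denominator = 598
COP_x = 0.1728


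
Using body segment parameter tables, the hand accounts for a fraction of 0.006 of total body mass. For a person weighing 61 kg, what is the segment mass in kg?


m_segment = body_mass * fraction
m_segment = 61 * 0.006
m_segment = 0.3660


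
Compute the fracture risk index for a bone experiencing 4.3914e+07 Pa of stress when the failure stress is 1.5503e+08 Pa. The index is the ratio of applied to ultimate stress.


FRI = applied / ultimate
FRI = 4.3914e+07 / 1.5503e+08
FRI = 0.2833


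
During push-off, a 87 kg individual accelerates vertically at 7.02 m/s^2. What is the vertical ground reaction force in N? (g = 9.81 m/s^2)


GRF = m * (g + a)
GRF = 87 * (9.81 + 7.02)
GRF = 87 * 16.8300
GRF = 1464.2100


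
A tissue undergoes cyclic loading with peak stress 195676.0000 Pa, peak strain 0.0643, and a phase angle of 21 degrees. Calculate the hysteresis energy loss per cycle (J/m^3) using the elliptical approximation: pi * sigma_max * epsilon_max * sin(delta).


E_loss = pi * sigma_max * epsilon_max * sin(delta)
delta = 21 deg = 0.3665 rad
sin(delta) = 0.3584
E_loss = pi * 195676.0000 * 0.0643 * 0.3584
E_loss = 14165.3585


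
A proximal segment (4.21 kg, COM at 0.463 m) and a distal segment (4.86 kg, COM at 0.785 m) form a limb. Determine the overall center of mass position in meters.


COM = (m1*x1 + m2*x2) / (m1 + m2)
COM = (4.21*0.463 + 4.86*0.785) / (4.21 + 4.86)
Numerator = 5.7643
Denominator = 9.0700
COM = 0.6355


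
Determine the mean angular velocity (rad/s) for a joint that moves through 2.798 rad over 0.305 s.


omega = delta_theta / delta_t
omega = 2.798 / 0.305
omega = 9.1738


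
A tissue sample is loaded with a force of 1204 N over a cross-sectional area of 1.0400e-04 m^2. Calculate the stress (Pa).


stress = F / A
stress = 1204 / 1.0400e-04
stress = 1.1577e+07


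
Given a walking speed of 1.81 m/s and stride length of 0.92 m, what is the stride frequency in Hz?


f = v / stride_length
f = 1.81 / 0.92
f = 1.9674


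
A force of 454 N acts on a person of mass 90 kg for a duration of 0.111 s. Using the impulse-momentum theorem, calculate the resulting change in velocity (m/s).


J = F * dt = 454 * 0.111 = 50.3940 N*s
delta_v = J / m
delta_v = 50.3940 / 90
delta_v = 0.5599


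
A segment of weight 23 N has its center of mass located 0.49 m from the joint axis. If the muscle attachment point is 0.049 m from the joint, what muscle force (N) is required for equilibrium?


F_muscle = W * d_load / d_muscle
F_muscle = 23 * 0.49 / 0.049
Numerator = 11.2700
F_muscle = 230.0000


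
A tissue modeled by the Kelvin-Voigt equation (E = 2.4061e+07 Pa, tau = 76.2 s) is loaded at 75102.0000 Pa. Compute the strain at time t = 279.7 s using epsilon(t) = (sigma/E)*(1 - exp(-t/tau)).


epsilon(t) = (sigma/E) * (1 - exp(-t/tau))
sigma/E = 75102.0000 / 2.4061e+07 = 0.0031
exp(-t/tau) = exp(-279.7 / 76.2) = 0.0255
epsilon = 0.0031 * (1 - 0.0255)
epsilon = 0.0030


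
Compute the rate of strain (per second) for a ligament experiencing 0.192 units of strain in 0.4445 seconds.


strain_rate = delta_strain / delta_t
strain_rate = 0.192 / 0.4445
strain_rate = 0.4319


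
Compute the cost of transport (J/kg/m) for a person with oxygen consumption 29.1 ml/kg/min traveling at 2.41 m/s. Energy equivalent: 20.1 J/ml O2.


Power per kg = VO2 * 20.1 / 60
Power per kg = 29.1 * 20.1 / 60 = 9.7485 W/kg
Cost = power_per_kg / speed
Cost = 9.7485 / 2.41
Cost = 4.0450


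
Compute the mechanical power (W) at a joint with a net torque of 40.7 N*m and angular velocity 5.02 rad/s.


P = M * omega
P = 40.7 * 5.02
P = 204.3140


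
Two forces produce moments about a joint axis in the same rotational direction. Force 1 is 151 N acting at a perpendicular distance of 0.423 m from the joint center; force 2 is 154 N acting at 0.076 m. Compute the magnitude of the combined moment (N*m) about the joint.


M = F1 * d1 + F2 * d2
M = 151 * 0.423 + 154 * 0.076
M = 63.8730 + 11.7040
M = 75.5770


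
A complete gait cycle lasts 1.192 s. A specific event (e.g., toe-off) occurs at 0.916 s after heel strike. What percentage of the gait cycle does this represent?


pct = (event_time / cycle_time) * 100
pct = (0.916 / 1.192) * 100
ratio = 0.7685
pct = 76.8456


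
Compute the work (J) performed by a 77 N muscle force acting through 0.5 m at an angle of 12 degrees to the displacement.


W = F * d * cos(theta)
theta = 12 deg = 0.2094 rad
cos(theta) = 0.9781
W = 77 * 0.5 * 0.9781
W = 37.6587


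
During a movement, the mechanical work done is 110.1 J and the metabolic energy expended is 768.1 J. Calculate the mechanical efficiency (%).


eta = (W_mech / E_meta) * 100
eta = (110.1 / 768.1) * 100
ratio = 0.1433
eta = 14.3341


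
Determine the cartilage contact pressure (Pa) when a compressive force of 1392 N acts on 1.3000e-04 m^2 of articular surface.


P = F / A
P = 1392 / 1.3000e-04
P = 1.0708e+07


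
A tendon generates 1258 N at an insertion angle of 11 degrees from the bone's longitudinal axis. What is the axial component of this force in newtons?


F_eff = F_tendon * cos(theta)
theta = 11 deg = 0.1920 rad
cos(theta) = 0.9816
F_eff = 1258 * 0.9816
F_eff = 1234.8870


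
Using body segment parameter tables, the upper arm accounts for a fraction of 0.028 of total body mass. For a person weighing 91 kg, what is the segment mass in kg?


m_segment = body_mass * fraction
m_segment = 91 * 0.028
m_segment = 2.5480


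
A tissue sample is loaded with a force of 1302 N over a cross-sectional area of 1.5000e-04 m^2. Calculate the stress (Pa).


stress = F / A
stress = 1302 / 1.5000e-04
stress = 8.6800e+06


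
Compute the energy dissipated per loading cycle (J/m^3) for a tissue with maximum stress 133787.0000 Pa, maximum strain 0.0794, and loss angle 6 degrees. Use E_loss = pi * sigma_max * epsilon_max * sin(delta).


E_loss = pi * sigma_max * epsilon_max * sin(delta)
delta = 6 deg = 0.1047 rad
sin(delta) = 0.1045
E_loss = pi * 133787.0000 * 0.0794 * 0.1045
E_loss = 3488.3404


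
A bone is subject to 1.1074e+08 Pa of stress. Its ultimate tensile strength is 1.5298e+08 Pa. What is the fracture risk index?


FRI = applied / ultimate
FRI = 1.1074e+08 / 1.5298e+08
FRI = 0.7239


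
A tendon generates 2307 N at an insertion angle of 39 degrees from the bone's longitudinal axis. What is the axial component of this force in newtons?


F_eff = F_tendon * cos(theta)
theta = 39 deg = 0.6807 rad
cos(theta) = 0.7771
F_eff = 2307 * 0.7771
F_eff = 1792.8757


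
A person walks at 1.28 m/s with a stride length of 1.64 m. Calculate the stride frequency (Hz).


f = v / stride_length
f = 1.28 / 1.64
f = 0.7805


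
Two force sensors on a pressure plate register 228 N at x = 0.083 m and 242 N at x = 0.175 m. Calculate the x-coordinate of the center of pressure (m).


COP_x = (F1*x1 + F2*x2) / (F1 + F2)
COP_x = (228*0.083 + 242*0.175) / (228 + 242)
Numerator = 61.2740
Denominator = 470
COP_x = 0.1304


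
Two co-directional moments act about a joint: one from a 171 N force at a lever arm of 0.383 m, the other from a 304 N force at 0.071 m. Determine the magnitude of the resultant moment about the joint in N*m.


M = F1 * d1 + F2 * d2
M = 171 * 0.383 + 304 * 0.071
M = 65.4930 + 21.5840
M = 87.0770


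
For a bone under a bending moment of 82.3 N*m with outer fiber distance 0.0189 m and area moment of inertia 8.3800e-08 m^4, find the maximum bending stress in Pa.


sigma = M * c / I
sigma = 82.3 * 0.0189 / 8.3800e-08
M * c = 1.5555
sigma = 1.8562e+07


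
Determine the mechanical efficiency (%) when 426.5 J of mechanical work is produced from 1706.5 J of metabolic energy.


eta = (W_mech / E_meta) * 100
eta = (426.5 / 1706.5) * 100
ratio = 0.2499
eta = 24.9927


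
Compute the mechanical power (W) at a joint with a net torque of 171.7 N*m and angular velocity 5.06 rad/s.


P = M * omega
P = 171.7 * 5.06
P = 868.8020


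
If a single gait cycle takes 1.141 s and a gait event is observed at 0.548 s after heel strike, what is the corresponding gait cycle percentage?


pct = (event_time / cycle_time) * 100
pct = (0.548 / 1.141) * 100
ratio = 0.4803
pct = 48.0280


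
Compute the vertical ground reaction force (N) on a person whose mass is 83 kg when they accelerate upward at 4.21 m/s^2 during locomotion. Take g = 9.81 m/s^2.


GRF = m * (g + a)
GRF = 83 * (9.81 + 4.21)
GRF = 83 * 14.0200
GRF = 1163.6600


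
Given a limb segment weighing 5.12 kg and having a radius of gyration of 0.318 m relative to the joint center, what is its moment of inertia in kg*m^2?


I = m * k^2
I = 5.12 * 0.318^2
k^2 = 0.1011
I = 0.5178


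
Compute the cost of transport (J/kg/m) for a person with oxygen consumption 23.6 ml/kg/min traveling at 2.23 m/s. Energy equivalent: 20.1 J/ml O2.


Power per kg = VO2 * 20.1 / 60
Power per kg = 23.6 * 20.1 / 60 = 7.9060 W/kg
Cost = power_per_kg / speed
Cost = 7.9060 / 2.23
Cost = 3.5453


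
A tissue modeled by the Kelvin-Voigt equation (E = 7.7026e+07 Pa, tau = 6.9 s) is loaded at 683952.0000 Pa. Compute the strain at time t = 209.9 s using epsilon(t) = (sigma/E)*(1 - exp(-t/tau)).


epsilon(t) = (sigma/E) * (1 - exp(-t/tau))
sigma/E = 683952.0000 / 7.7026e+07 = 0.0089
exp(-t/tau) = exp(-209.9 / 6.9) = 6.1466e-14
epsilon = 0.0089 * (1 - 6.1466e-14)
epsilon = 0.0089


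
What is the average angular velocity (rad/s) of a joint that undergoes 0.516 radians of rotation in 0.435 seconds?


omega = delta_theta / delta_t
omega = 0.516 / 0.435
omega = 1.1862


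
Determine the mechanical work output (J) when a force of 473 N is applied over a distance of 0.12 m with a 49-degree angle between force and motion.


W = F * d * cos(theta)
theta = 49 deg = 0.8552 rad
cos(theta) = 0.6561
W = 473 * 0.12 * 0.6561
W = 37.2379


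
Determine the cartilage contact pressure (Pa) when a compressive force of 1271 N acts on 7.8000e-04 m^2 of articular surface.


P = F / A
P = 1271 / 7.8000e-04
P = 1.6295e+06


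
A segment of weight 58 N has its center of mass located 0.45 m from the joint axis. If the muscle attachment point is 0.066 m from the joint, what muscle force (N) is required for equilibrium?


F_muscle = W * d_load / d_muscle
F_muscle = 58 * 0.45 / 0.066
Numerator = 26.1000
F_muscle = 395.4545


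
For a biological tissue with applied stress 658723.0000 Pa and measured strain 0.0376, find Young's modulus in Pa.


E = stress / strain
E = 658723.0000 / 0.0376
E = 1.7519e+07


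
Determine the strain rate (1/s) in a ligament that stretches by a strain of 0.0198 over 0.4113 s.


strain_rate = delta_strain / delta_t
strain_rate = 0.0198 / 0.4113
strain_rate = 0.0481


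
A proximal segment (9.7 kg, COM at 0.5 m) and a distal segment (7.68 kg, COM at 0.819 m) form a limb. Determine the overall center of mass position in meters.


COM = (m1*x1 + m2*x2) / (m1 + m2)
COM = (9.7*0.5 + 7.68*0.819) / (9.7 + 7.68)
Numerator = 11.1399
Denominator = 17.3800
COM = 0.6410


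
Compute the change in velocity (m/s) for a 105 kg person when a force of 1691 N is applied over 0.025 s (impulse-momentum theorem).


J = F * dt = 1691 * 0.025 = 42.2750 N*s
delta_v = J / m
delta_v = 42.2750 / 105
delta_v = 0.4026


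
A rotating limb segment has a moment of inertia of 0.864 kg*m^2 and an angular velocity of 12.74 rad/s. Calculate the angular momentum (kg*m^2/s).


L = I * omega
L = 0.864 * 12.74
L = 11.0074


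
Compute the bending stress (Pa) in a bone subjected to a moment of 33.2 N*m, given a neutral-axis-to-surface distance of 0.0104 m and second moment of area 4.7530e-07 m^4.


sigma = M * c / I
sigma = 33.2 * 0.0104 / 4.7530e-07
M * c = 0.3453
sigma = 726446.4549


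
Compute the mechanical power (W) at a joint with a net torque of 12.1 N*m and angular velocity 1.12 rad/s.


P = M * omega
P = 12.1 * 1.12
P = 13.5520


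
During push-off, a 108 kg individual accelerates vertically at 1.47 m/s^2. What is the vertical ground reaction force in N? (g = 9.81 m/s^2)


GRF = m * (g + a)
GRF = 108 * (9.81 + 1.47)
GRF = 108 * 11.2800
GRF = 1218.2400


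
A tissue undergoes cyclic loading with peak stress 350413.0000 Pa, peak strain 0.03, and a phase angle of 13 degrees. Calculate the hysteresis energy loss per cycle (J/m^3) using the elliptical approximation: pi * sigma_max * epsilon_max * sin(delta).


E_loss = pi * sigma_max * epsilon_max * sin(delta)
delta = 13 deg = 0.2269 rad
sin(delta) = 0.2250
E_loss = pi * 350413.0000 * 0.03 * 0.2250
E_loss = 7429.1542


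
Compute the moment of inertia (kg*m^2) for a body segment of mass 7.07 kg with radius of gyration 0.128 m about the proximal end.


I = m * k^2
I = 7.07 * 0.128^2
k^2 = 0.0164
I = 0.1158


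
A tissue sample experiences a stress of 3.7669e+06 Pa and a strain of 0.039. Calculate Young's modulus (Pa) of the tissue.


E = stress / strain
E = 3.7669e+06 / 0.039
E = 9.6587e+07


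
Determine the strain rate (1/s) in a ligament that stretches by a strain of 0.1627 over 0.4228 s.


strain_rate = delta_strain / delta_t
strain_rate = 0.1627 / 0.4228
strain_rate = 0.3848


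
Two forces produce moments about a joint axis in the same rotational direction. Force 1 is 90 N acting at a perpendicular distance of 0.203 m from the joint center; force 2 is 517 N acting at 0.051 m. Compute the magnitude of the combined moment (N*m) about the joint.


M = F1 * d1 + F2 * d2
M = 90 * 0.203 + 517 * 0.051
M = 18.2700 + 26.3670
M = 44.6370


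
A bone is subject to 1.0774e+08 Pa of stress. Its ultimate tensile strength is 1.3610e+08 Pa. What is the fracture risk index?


FRI = applied / ultimate
FRI = 1.0774e+08 / 1.3610e+08
FRI = 0.7916


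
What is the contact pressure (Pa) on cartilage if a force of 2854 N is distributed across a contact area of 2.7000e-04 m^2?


P = F / A
P = 2854 / 2.7000e-04
P = 1.0570e+07


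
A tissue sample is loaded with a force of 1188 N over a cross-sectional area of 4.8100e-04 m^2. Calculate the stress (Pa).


stress = F / A
stress = 1188 / 4.8100e-04
stress = 2.4699e+06


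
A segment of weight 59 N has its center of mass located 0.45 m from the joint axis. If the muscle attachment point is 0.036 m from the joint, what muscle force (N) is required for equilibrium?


F_muscle = W * d_load / d_muscle
F_muscle = 59 * 0.45 / 0.036
Numerator = 26.5500
F_muscle = 737.5000


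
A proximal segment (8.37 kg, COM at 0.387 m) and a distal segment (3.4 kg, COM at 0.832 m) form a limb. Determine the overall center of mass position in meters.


COM = (m1*x1 + m2*x2) / (m1 + m2)
COM = (8.37*0.387 + 3.4*0.832) / (8.37 + 3.4)
Numerator = 6.0680
Denominator = 11.7700
COM = 0.5155


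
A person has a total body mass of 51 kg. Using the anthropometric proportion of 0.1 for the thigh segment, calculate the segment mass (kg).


m_segment = body_mass * fraction
m_segment = 51 * 0.1
m_segment = 5.1000
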